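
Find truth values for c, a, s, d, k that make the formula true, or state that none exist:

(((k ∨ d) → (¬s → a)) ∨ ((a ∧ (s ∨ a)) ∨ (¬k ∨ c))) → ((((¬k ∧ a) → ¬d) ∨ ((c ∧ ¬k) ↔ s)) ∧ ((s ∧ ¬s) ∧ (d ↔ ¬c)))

c = False, a = False, s = False, d = False, k = True

  (((k ∨ d) → (¬s → a)) ∨ ((a ∧ (s ∨ a)) ∨ (¬k ∨ c))) → ((((¬k ∧ a) → ¬d) ∨ ((c ∧ ¬k) ↔ s)) ∧ ((s ∧ ¬s) ∧ (d ↔ ¬c))) = True
    ((k ∨ d) → (¬s → a)) ∨ ((a ∧ (s ∨ a)) ∨ (¬k ∨ c)) = False
      (k ∨ d) → (¬s → a) = False
        k ∨ d = True
        ¬s → a = False
          ¬s = True
      (a ∧ (s ∨ a)) ∨ (¬k ∨ c) = False
        a ∧ (s ∨ a) = False
          s ∨ a = False
        ¬k ∨ c = False
          ¬k = False
    (((¬k ∧ a) → ¬d) ∨ ((c ∧ ¬k) ↔ s)) ∧ ((s ∧ ¬s) ∧ (d ↔ ¬c)) = False
      ((¬k ∧ a) → ¬d) ∨ ((c ∧ ¬k) ↔ s) = True
        (¬k ∧ a) → ¬d = True
          ¬k ∧ a = False
            ¬k = False
          ¬d = True
        (c ∧ ¬k) ↔ s = True
          c ∧ ¬k = False
            ¬k = False
      (s ∧ ¬s) ∧ (d ↔ ¬c) = False
        s ∧ ¬s = False
          ¬s = True
        d ↔ ¬c = False
          ¬c = True
The formula evaluates to True.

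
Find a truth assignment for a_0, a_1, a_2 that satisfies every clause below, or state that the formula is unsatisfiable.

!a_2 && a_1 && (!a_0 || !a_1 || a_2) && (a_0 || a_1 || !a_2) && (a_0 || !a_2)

a_0=F, a_1=T, a_2=F

Unit clause (!a_2) forces a_2 = False.
Unit clause (a_1) forces a_1 = True.
In (!a_0 || !a_1 || a_2) only !a_0 is left, so a_0 = False.
All clauses satisfied.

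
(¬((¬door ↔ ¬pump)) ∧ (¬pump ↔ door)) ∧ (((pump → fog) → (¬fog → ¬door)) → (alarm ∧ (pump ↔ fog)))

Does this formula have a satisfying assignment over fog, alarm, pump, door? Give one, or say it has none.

fog = False, alarm = True, pump = False, door = True

  ¬((¬door ↔ ¬pump)) ∧ (¬pump ↔ door) = True
    ¬((¬door ↔ ¬pump)) = True
      ¬door ↔ ¬pump = False
        ¬door = False
        ¬pump = True
    ¬pump ↔ door = True
      ¬pump = True
  ((pump → fog) → (¬fog → ¬door)) → (alarm ∧ (pump ↔ fog)) = True
    (pump → fog) → (¬fog → ¬door) = False
      pump → fog = True
      ¬fog → ¬door = False
        ¬fog = True
        ¬door = False
    alarm ∧ (pump ↔ fog) = True
      pump ↔ fog = True
Both conjuncts True, so the formula holds.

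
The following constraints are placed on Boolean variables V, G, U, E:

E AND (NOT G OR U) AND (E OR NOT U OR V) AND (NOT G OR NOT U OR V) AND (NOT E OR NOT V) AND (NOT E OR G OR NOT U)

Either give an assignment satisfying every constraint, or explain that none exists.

V = False, G = False, U = False, E = True

Unit clause (E) forces E = True.
In (NOT E OR NOT V) only NOT V is left, so V = False.
Try G = True:
  (NOT G OR U) forces U = True.
  clause (NOT G OR NOT U OR V) is falsified — backtrack.
So G = False.
  then (NOT E OR G OR NOT U) forces U = False.
Check each clause:
  (E): E holds.
  (NOT G OR U): NOT G holds.
  (E OR NOT U OR V): E holds.
  (NOT G OR NOT U OR V): NOT G holds.
  (NOT E OR NOT V): NOT V holds.
  (NOT E OR G OR NOT U): NOT U holds.
All clauses satisfied.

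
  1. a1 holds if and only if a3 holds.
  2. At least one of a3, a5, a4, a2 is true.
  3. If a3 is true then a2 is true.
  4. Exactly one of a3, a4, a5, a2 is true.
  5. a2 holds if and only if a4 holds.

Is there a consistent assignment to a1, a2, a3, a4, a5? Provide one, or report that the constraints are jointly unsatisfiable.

a1 = False, a2 = False, a3 = False, a4 = False, a5 = True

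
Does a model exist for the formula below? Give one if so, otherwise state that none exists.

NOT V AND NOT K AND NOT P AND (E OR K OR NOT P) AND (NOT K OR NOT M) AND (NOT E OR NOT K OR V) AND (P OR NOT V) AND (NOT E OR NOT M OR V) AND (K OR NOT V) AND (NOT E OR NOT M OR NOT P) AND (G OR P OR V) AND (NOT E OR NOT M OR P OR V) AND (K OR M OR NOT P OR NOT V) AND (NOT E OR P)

Unit clause (NOT V) forces V = False.
Unit clause (NOT K) forces K = False.
Unit clause (NOT P) forces P = False.
In (G OR P OR V) only G is left, so G = True.
In (NOT E OR P) only NOT E is left, so E = False.
Set M = True.
All clauses satisfied.

M = True; K = False; G = True; E = False; V = False; P = False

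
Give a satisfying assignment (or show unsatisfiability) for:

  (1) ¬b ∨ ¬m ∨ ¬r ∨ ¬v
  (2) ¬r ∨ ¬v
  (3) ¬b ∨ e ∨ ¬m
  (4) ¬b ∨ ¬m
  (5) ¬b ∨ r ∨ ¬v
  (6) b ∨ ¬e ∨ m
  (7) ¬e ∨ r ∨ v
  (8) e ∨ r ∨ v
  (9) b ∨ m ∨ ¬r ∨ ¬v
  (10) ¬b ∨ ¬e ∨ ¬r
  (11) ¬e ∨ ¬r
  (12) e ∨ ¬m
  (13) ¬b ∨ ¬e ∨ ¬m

Set b = False.
Set m = True.
  then (e ∨ ¬m) forces e = True.
  then (¬e ∨ ¬r) forces r = False.
  then (¬e ∨ r ∨ v) forces v = True.
All clauses satisfied.

b = False; m = True; r = False; e = True; v = True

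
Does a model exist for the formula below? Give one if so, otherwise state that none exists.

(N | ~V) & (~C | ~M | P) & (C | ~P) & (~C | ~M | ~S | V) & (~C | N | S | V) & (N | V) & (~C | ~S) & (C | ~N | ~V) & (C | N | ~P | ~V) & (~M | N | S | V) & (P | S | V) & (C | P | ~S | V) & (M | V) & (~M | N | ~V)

P: True, V: True, C: True, M: False, S: False, N: True

Set P = True.
  then (C | ~P) forces C = True.
  then (~C | ~S) forces S = False.
Set V = True.
  then (N | ~V) forces N = True.
Set M = False.
All clauses satisfied.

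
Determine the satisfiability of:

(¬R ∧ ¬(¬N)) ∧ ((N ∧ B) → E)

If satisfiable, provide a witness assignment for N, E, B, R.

N=T, E=T, B=F, R=F

  ¬R ∧ ¬(¬N) = True
    ¬R = True
    ¬(¬N) = True
      ¬N = False
  (N ∧ B) → E = True
    N ∧ B = False
Both conjuncts True, so the formula holds.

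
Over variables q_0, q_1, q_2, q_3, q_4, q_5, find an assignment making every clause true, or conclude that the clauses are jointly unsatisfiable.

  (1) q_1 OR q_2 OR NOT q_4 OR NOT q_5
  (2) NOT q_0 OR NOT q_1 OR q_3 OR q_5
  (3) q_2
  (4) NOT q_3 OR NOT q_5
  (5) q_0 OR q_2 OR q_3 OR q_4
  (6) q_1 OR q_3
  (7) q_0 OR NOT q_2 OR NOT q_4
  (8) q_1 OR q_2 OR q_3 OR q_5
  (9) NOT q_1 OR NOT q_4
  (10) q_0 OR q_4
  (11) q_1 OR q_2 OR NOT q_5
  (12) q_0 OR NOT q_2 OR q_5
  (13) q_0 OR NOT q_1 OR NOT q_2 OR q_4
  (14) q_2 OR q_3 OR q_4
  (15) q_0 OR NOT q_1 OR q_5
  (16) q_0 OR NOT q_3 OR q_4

q_0 = True, q_1 = False, q_2 = True, q_3 = True, q_4 = False, q_5 = False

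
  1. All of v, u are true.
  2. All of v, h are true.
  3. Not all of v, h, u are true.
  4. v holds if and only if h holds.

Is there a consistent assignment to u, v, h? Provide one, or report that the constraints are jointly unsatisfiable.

Case u = True:
  (1) forces v = True.
  (2) forces h = True.
  Constraint (3) is violated (v=T, h=T, u=T) — contradiction.
Case u = False:
  Constraint (1) is violated (u=F) — contradiction.
Both cases fail — unsatisfiable.

No satisfying assignment exists.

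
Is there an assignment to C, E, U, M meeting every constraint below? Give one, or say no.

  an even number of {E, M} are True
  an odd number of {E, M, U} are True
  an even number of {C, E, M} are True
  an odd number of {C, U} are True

C=F; E=T; U=T; M=T

{E, M}: 2 true → even ✓
{E, M, U}: 3 true → odd ✓
{C, E, M}: 2 true → even ✓
{C, U}: 1 true → odd ✓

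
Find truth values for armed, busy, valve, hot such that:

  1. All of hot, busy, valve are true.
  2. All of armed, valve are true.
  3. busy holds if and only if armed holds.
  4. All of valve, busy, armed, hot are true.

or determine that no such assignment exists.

armed=T, busy=T, valve=T, hot=T

  (1) {hot, busy, valve}: all 3 true ✓
  (2) {armed, valve}: all 2 true ✓
  (3) busy=T, armed=T — same ✓
  (4) {valve, busy, armed, hot}: all 4 true ✓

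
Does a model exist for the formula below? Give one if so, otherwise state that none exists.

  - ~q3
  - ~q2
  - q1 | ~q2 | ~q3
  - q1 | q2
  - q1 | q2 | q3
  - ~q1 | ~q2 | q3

Unit clause (~q3) forces q3 = False.
Unit clause (~q2) forces q2 = False.
In (q1 | q2) only q1 is left, so q1 = True.
Check each clause:
  (~q3): ~q3 holds.
  (~q2): ~q2 holds.
  (q1 | ~q2 | ~q3): q1 holds.
  (q1 | q2): q1 holds.
  (q1 | q2 | q3): q1 holds.
  (~q1 | ~q2 | q3): ~q2 holds.
All clauses satisfied.

q1 = True; q2 = False; q3 = False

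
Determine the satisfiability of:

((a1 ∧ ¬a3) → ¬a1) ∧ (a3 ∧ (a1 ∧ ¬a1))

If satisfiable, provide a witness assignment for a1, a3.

Case a1 = True: the conjunct ¬a1 is False.
Case a1 = False: the conjunct a1 is False.
Both cases fail — unsatisfiable.

Unsatisfiable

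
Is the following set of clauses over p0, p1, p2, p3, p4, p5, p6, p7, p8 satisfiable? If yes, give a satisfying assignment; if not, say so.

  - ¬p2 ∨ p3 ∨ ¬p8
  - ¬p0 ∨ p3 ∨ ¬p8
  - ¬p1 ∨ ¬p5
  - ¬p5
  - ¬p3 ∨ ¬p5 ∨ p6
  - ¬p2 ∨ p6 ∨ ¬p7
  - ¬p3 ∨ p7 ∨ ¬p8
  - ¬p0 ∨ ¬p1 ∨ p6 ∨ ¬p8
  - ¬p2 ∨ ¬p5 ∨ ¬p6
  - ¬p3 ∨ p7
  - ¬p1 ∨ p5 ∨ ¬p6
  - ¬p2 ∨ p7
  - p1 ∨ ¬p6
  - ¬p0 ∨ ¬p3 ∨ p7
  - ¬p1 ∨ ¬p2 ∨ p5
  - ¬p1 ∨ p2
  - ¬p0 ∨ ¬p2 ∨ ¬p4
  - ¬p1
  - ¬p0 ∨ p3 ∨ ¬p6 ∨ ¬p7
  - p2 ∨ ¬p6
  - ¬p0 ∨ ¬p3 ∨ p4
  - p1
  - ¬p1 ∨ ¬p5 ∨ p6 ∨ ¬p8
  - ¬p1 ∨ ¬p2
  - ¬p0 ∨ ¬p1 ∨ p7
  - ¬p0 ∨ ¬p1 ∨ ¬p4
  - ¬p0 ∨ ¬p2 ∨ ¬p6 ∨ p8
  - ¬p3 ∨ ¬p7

Case p1 = True:
  Clause (¬p1) is falsified — contradiction.
Case p1 = False:
  Clause (p1) is falsified — contradiction.
Both cases fail, so the formula is unsatisfiable.

No satisfying assignment exists.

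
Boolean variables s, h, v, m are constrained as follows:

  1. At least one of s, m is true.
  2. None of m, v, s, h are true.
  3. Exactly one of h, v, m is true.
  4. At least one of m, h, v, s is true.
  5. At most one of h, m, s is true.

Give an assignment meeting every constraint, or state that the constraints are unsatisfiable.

Case s = True:
  Constraint (2) is violated (s=T) — contradiction.
Case s = False:
  (1) with s=F forces m = True.
  Constraint (2) is violated (m=T) — contradiction.
Both cases fail — unsatisfiable.

UNSATISFIABLE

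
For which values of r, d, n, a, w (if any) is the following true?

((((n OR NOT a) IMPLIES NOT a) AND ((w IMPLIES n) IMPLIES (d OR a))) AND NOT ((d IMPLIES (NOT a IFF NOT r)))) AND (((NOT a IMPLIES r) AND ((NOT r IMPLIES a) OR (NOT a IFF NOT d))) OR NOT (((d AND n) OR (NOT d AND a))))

r=F, d=T, n=F, a=T, w=F

  (((n OR NOT a) IMPLIES NOT a) AND ((w IMPLIES n) IMPLIES (d OR a))) AND NOT ((d IMPLIES (NOT a IFF NOT r))) = True
    ((n OR NOT a) IMPLIES NOT a) AND ((w IMPLIES n) IMPLIES (d OR a)) = True
      (n OR NOT a) IMPLIES NOT a = True
        n OR NOT a = False
          NOT a = False
        NOT a = False
      (w IMPLIES n) IMPLIES (d OR a) = True
        w IMPLIES n = True
        d OR a = True
    NOT ((d IMPLIES (NOT a IFF NOT r))) = True
      d IMPLIES (NOT a IFF NOT r) = False
        NOT a IFF NOT r = False
          NOT a = False
          NOT r = True
  ((NOT a IMPLIES r) AND ((NOT r IMPLIES a) OR (NOT a IFF NOT d))) OR NOT (((d AND n) OR (NOT d AND a))) = True
    (NOT a IMPLIES r) AND ((NOT r IMPLIES a) OR (NOT a IFF NOT d)) = True
      NOT a IMPLIES r = True
        NOT a = False
      (NOT r IMPLIES a) OR (NOT a IFF NOT d) = True
        NOT r IMPLIES a = True
          NOT r = True
        NOT a IFF NOT d = True
          NOT a = False
          NOT d = False
    NOT (((d AND n) OR (NOT d AND a))) = True
      (d AND n) OR (NOT d AND a) = False
        d AND n = False
        NOT d AND a = False
          NOT d = False
Both conjuncts True, so the formula holds.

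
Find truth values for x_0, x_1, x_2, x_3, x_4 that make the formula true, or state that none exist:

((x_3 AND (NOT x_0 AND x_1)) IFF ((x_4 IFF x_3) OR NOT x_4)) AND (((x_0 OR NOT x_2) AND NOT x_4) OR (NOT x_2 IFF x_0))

x_0: True, x_1: True, x_2: False, x_3: False, x_4: True

  (x_3 AND (NOT x_0 AND x_1)) IFF ((x_4 IFF x_3) OR NOT x_4) = True
    x_3 AND (NOT x_0 AND x_1) = False
      NOT x_0 AND x_1 = False
        NOT x_0 = False
    (x_4 IFF x_3) OR NOT x_4 = False
      x_4 IFF x_3 = False
      NOT x_4 = False
  ((x_0 OR NOT x_2) AND NOT x_4) OR (NOT x_2 IFF x_0) = True
    (x_0 OR NOT x_2) AND NOT x_4 = False
      x_0 OR NOT x_2 = True
        NOT x_2 = True
      NOT x_4 = False
    NOT x_2 IFF x_0 = True
      NOT x_2 = True
Both conjuncts True, so the formula holds.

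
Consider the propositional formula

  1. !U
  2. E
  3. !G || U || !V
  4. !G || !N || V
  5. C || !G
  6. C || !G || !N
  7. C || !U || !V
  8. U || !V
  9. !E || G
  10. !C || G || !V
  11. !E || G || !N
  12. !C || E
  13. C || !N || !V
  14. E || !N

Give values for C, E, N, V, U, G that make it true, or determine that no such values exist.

C=T, E=T, N=F, V=F, U=F, G=T

Unit clause (!U) forces U = False.
Unit clause (E) forces E = True.
In (U || !V) only !V is left, so V = False.
In (!E || G) only G is left, so G = True.
In (!G || !N || V) only !N is left, so N = False.
In (C || !G) only C is left, so C = True.
All clauses satisfied.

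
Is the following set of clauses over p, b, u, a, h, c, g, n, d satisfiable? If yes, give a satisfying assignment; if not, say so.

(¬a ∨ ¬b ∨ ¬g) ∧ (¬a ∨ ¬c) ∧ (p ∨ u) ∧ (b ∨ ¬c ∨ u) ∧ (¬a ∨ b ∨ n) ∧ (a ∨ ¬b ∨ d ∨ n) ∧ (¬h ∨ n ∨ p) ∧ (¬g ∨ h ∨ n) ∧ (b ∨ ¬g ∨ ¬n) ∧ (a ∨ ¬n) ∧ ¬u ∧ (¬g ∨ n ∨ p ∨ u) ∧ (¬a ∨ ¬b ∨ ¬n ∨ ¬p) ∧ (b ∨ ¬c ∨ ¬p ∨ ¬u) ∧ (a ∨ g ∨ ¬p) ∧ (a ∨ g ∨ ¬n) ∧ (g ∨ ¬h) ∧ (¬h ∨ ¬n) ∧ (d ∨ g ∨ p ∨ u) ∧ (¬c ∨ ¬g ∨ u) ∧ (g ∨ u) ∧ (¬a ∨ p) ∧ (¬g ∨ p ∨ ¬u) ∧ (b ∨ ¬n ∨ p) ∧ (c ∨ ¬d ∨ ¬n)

Unit clause (¬u) forces u = False.
In (g ∨ u) only g is left, so g = True.
In (p ∨ u) only p is left, so p = True.
In (¬c ∨ ¬g ∨ u) only ¬c is left, so c = False.
Set b = True.
  then (¬a ∨ ¬b ∨ ¬g) forces a = False.
  then (a ∨ ¬n) forces n = False.
  then (a ∨ ¬b ∨ d ∨ n) forces d = True.
  then (¬g ∨ h ∨ n) forces h = True.
All clauses satisfied.

p=T, b=T, u=F, a=F, h=T, c=F, g=T, n=F, d=T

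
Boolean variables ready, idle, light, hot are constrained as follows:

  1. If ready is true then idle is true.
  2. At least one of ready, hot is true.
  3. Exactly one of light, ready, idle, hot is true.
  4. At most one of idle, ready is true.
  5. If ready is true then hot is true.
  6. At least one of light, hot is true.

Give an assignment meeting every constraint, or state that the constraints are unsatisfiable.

ready: False; idle: False; light: False; hot: True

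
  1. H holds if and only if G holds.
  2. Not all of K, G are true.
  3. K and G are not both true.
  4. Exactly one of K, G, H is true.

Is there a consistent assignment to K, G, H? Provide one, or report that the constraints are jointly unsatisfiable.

K: True, G: False, H: False

  (1) H=F, G=F — same ✓
  (2) {K, G}: 1/2 true — not all ✓
  (3) K=T, G=F — not both ✓
  (4) {K, G, H}: 1 true — exactly one ✓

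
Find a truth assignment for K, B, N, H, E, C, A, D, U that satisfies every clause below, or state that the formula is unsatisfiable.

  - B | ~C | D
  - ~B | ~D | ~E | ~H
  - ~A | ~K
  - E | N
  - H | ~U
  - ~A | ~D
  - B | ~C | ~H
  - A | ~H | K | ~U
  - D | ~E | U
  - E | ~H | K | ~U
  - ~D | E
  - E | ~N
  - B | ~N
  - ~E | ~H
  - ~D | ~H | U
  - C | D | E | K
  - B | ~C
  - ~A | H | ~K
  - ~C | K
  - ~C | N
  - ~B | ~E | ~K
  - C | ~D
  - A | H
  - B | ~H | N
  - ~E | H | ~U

The formula is unsatisfiable.

Case E = True:
  (~E | ~H) forces H = False.
  (H | ~U) forces U = False.
  (D | ~E | U) forces D = True.
  (~A | ~D) forces A = False.
  Clause (A | H) is falsified — contradiction.
Case E = False:
  (E | N) forces N = True.
  Clause (E | ~N) is falsified — contradiction.
Both cases fail, so the formula is unsatisfiable.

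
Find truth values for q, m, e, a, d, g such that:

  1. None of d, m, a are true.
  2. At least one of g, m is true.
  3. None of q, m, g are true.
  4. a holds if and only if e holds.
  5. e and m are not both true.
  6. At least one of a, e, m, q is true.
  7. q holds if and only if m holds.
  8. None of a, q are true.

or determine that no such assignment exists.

Case g = True:
  Constraint (3) is violated (g=T) — contradiction.
Case g = False:
  (1) forces d = False.
  (1) forces m = False.
  Constraint (2) is violated (g=F, m=F) — contradiction.
Both cases fail — unsatisfiable.

Unsatisfiable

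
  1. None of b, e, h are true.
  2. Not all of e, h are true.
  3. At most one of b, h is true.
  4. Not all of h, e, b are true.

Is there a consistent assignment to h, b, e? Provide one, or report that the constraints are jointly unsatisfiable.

h=F; b=F; e=F

  (1) {b, e, h}: 0 true — none ✓
  (2) {e, h}: 0/2 true — not all ✓
  (3) {b, h}: 0 true — at most one ✓
  (4) {h, e, b}: 0/3 true — not all ✓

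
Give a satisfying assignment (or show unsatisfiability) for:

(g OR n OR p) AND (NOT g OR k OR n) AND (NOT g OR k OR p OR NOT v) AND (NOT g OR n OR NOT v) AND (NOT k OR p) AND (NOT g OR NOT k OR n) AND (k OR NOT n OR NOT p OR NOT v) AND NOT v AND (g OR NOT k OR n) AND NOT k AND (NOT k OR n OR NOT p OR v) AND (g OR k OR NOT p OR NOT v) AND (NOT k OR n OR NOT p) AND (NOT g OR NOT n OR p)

Unit clause (NOT v) forces v = False.
Unit clause (NOT k) forces k = False.
Set p = False.
Try n = False:
  (g OR n OR p) forces g = True.
  clause (NOT g OR k OR n) is falsified — backtrack.
So n = True.
  then (NOT g OR NOT n OR p) forces g = False.
All clauses satisfied.

p: False; n: True; g: False; k: False; v: False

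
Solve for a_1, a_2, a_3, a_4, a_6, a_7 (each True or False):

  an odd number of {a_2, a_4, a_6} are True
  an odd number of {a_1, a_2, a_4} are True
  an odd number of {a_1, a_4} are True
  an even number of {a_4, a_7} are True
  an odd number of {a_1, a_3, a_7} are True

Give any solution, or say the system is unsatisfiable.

a_1: False, a_2: False, a_3: False, a_4: True, a_6: False, a_7: True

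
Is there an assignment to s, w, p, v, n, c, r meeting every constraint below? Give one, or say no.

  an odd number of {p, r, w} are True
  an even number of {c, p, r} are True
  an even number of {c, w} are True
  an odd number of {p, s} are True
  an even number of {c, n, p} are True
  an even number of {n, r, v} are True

Adding constraints 1, 2, 3 mod 2: every variable appears an even number of times on the left, so the left side is 0.
But the right sides sum to 1 (mod 2). 0 ≠ 1 — the system is inconsistent.

Unsatisfiable — no assignment works.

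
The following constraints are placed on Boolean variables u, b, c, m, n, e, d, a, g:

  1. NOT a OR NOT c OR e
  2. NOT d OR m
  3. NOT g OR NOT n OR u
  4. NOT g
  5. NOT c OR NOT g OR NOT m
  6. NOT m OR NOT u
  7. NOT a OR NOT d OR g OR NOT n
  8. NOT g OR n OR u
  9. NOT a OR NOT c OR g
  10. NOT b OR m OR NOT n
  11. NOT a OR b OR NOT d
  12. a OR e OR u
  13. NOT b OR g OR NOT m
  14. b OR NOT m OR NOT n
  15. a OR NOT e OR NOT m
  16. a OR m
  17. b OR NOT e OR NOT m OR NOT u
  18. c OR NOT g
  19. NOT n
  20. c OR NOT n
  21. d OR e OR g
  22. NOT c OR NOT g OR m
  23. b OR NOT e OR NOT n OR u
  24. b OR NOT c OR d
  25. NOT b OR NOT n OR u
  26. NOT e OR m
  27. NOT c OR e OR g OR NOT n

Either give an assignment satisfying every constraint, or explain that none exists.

Unit clause (NOT g) forces g = False.
Unit clause (NOT n) forces n = False.
Set u = False.
Set b = False.
Try c = True:
  (NOT a OR NOT c OR g) forces a = False.
  (a OR e OR u) forces e = True.
  (a OR NOT e OR NOT m) forces m = False.
  clause (a OR m) is falsified — backtrack.
So c = False.
Set m = True.
Try e = False:
  (a OR e OR u) forces a = True.
  (NOT a OR b OR NOT d) forces d = False.
  clause (d OR e OR g) is falsified — backtrack.
So e = True.
  then (a OR NOT e OR NOT m) forces a = True.
  then (NOT a OR b OR NOT d) forces d = False.
All clauses satisfied.

u: False, b: False, c: False, m: True, n: False, e: True, d: False, a: True, g: False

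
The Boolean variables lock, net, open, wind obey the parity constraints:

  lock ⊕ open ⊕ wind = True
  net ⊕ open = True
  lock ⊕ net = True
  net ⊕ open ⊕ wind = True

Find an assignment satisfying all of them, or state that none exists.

No satisfying assignment exists.

Adding constraints 1, 3, 4 mod 2: every variable appears an even number of times on the left, so the left side is 0.
But the right sides sum to 1 (mod 2). 0 ≠ 1 — the system is inconsistent.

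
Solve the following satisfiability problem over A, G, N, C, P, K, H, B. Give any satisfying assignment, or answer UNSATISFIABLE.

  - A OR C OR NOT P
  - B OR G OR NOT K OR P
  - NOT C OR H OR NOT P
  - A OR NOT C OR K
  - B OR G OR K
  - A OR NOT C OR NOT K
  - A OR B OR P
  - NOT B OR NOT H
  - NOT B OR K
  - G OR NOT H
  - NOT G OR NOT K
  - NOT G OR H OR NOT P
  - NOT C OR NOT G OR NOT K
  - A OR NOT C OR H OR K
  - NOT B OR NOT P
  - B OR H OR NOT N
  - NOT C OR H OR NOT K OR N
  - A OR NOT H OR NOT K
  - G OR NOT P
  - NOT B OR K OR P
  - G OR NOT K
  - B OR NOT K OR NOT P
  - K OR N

A = True, G = True, N = True, C = False, P = True, K = False, H = True, B = False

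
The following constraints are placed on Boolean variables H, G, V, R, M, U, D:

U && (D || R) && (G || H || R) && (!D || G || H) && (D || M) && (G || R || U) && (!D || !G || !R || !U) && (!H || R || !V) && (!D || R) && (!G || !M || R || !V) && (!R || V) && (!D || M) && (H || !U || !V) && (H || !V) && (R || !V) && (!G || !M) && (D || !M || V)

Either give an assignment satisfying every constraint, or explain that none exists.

Unit clause (U) forces U = True.
Try H = False:
  (H || !U || !V) forces V = False.
  (!R || V) forces R = False.
  (D || R) forces D = True.
  clause (!D || R) is falsified — backtrack.
So H = True.
Set G = False.
Set V = True.
  then (!H || R || !V) forces R = True.
Set M = True.
Set D = False.
All clauses satisfied.

H = True, G = False, V = True, R = True, M = True, U = True, D = False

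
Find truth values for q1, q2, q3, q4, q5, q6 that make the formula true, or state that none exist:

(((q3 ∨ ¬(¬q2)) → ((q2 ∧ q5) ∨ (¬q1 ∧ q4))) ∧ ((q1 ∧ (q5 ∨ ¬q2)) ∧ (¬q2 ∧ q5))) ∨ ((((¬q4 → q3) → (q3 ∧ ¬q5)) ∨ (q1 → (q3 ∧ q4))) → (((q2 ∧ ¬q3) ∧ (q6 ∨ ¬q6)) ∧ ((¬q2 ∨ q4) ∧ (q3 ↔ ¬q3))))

q1 = True, q2 = False, q3 = True, q4 = False, q5 = True, q6 = False

  (((q3 ∨ ¬(¬q2)) → ((q2 ∧ q5) ∨ (¬q1 ∧ q4))) ∧ ((q1 ∧ (q5 ∨ ¬q2)) ∧ (¬q2 ∧ q5))) ∨ ((((¬q4 → q3) → (q3 ∧ ¬q5)) ∨ (q1 → (q3 ∧ q4))) → (((q2 ∧ ¬q3) ∧ (q6 ∨ ¬q6)) ∧ ((¬q2 ∨ q4) ∧ (q3 ↔ ¬q3)))) = True
    ((q3 ∨ ¬(¬q2)) → ((q2 ∧ q5) ∨ (¬q1 ∧ q4))) ∧ ((q1 ∧ (q5 ∨ ¬q2)) ∧ (¬q2 ∧ q5)) = False
      (q3 ∨ ¬(¬q2)) → ((q2 ∧ q5) ∨ (¬q1 ∧ q4)) = False
        q3 ∨ ¬(¬q2) = True
          ¬(¬q2) = False
            ¬q2 = True
        (q2 ∧ q5) ∨ (¬q1 ∧ q4) = False
          q2 ∧ q5 = False
          ¬q1 ∧ q4 = False
            ¬q1 = False
      (q1 ∧ (q5 ∨ ¬q2)) ∧ (¬q2 ∧ q5) = True
        q1 ∧ (q5 ∨ ¬q2) = True
          q5 ∨ ¬q2 = True
            ¬q2 = True
        ¬q2 ∧ q5 = True
          ¬q2 = True
    (((¬q4 → q3) → (q3 ∧ ¬q5)) ∨ (q1 → (q3 ∧ q4))) → (((q2 ∧ ¬q3) ∧ (q6 ∨ ¬q6)) ∧ ((¬q2 ∨ q4) ∧ (q3 ↔ ¬q3))) = True
      ((¬q4 → q3) → (q3 ∧ ¬q5)) ∨ (q1 → (q3 ∧ q4)) = False
        (¬q4 → q3) → (q3 ∧ ¬q5) = False
          ¬q4 → q3 = True
            ¬q4 = True
          q3 ∧ ¬q5 = False
            ¬q5 = False
        q1 → (q3 ∧ q4) = False
          q3 ∧ q4 = False
      ((q2 ∧ ¬q3) ∧ (q6 ∨ ¬q6)) ∧ ((¬q2 ∨ q4) ∧ (q3 ↔ ¬q3)) = False
        (q2 ∧ ¬q3) ∧ (q6 ∨ ¬q6) = False
          q2 ∧ ¬q3 = False
            ¬q3 = False
          q6 ∨ ¬q6 = True
            ¬q6 = True
        (¬q2 ∨ q4) ∧ (q3 ↔ ¬q3) = False
          ¬q2 ∨ q4 = True
            ¬q2 = True
          q3 ↔ ¬q3 = False
            ¬q3 = False
The formula evaluates to True.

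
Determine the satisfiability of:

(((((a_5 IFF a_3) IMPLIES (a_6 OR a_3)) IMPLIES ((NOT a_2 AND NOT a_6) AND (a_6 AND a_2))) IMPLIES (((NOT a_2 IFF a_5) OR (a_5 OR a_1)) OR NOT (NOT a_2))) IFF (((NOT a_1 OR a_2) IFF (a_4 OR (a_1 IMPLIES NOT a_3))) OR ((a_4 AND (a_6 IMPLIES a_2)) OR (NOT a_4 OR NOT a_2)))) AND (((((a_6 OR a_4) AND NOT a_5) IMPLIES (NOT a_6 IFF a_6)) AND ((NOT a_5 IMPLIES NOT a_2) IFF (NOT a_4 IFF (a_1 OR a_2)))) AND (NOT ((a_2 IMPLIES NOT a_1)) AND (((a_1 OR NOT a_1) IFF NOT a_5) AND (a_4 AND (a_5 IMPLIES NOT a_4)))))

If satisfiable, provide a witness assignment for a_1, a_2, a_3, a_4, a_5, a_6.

Case a_2 = True: the formula simplifies to ((a_4 OR (a_1 IMPLIES NOT a_3)) OR (a_4 OR NOT a_4)) AND (((((a_6 OR a_4) AND NOT a_5) IMPLIES (NOT a_6 IFF a_6)) AND (a_5 IFF NOT a_4)) AND (NOT (NOT a_1) AND (((a_1 OR NOT a_1) IFF NOT a_5) AND (a_4 AND (a_5 IMPLIES NOT a_4))))).
  a_4 = True: simplifies to ((NOT a_5 IMPLIES (NOT a_6 IFF a_6)) AND NOT a_5) AND (NOT (NOT a_1) AND (((a_1 OR NOT a_1) IFF NOT a_5) AND NOT a_5)).
    a_5 = True: the conjunct NOT a_5 is False.
    a_5 = False: simplifies to (NOT a_6 IFF a_6) AND (NOT (NOT a_1) AND (a_1 OR NOT a_1)).
      a_6 = True: the conjunct NOT a_6 IFF a_6 becomes NOT True IFF True = False.
      a_6 = False: the conjunct NOT a_6 IFF a_6 becomes NOT False IFF False = False.
  a_4 = False: the conjunct a_4 is False.
Case a_2 = False: the conjunct NOT ((a_2 IMPLIES NOT a_1)) becomes NOT ((False IMPLIES NOT a_1)) = False.
Both cases fail — unsatisfiable.

The formula is unsatisfiable.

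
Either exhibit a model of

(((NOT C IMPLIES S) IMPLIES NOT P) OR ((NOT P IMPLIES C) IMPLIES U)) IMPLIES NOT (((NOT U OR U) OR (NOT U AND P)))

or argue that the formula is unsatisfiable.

P = True, U = False, S = True, C = False

  (((NOT C IMPLIES S) IMPLIES NOT P) OR ((NOT P IMPLIES C) IMPLIES U)) IMPLIES NOT (((NOT U OR U) OR (NOT U AND P))) = True
    ((NOT C IMPLIES S) IMPLIES NOT P) OR ((NOT P IMPLIES C) IMPLIES U) = False
      (NOT C IMPLIES S) IMPLIES NOT P = False
        NOT C IMPLIES S = True
          NOT C = True
        NOT P = False
      (NOT P IMPLIES C) IMPLIES U = False
        NOT P IMPLIES C = True
          NOT P = False
    NOT (((NOT U OR U) OR (NOT U AND P))) = False
      (NOT U OR U) OR (NOT U AND P) = True
        NOT U OR U = True
          NOT U = True
        NOT U AND P = True
          NOT U = True
The formula evaluates to True.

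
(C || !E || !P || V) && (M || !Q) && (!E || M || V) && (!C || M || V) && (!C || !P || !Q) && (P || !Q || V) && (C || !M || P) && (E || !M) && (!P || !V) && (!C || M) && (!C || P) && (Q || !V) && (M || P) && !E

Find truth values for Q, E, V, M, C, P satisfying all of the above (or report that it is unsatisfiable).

Q=F; E=F; V=F; M=F; C=F; P=T

Unit clause (!E) forces E = False.
In (E || !M) only !M is left, so M = False.
In (!C || M) only !C is left, so C = False.
In (M || P) only P is left, so P = True.
In (M || !Q) only !Q is left, so Q = False.
In (!P || !V) only !V is left, so V = False.
All clauses satisfied.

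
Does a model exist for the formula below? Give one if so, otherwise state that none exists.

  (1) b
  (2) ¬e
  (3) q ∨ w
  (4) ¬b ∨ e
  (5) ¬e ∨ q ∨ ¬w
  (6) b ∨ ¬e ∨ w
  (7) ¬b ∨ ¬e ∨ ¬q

Case b = True:
  (¬e) forces e = False.
  Clause (¬b ∨ e) is falsified — contradiction.
Case b = False:
  Clause (b) is falsified — contradiction.
Both cases fail, so the formula is unsatisfiable.

UNSATISFIABLE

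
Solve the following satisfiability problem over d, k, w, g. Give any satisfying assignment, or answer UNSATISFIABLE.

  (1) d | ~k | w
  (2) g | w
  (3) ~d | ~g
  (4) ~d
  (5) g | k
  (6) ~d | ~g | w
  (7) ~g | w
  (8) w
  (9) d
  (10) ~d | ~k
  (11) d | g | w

Case d = True:
  Clause (~d) is falsified — contradiction.
Case d = False:
  Clause (d) is falsified — contradiction.
Both cases fail, so the formula is unsatisfiable.

Unsatisfiable — no assignment works.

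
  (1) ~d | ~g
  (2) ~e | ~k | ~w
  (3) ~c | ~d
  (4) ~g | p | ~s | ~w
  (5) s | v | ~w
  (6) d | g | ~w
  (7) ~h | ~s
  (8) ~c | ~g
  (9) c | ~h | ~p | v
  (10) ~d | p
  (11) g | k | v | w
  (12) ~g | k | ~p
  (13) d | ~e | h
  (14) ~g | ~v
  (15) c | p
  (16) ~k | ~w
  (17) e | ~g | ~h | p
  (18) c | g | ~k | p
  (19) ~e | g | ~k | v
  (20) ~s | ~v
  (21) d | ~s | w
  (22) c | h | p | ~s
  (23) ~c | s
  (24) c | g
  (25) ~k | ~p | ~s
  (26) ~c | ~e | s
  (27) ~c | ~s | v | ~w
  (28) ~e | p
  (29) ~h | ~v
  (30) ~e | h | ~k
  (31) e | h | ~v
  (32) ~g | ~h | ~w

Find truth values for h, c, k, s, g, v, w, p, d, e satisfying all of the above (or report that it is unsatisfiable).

Try h = True:
  (~h | ~s) forces s = False.
  (~c | s) forces c = False.
  (c | p) forces p = True.
  (c | ~h | ~p | v) forces v = True.
  clause (~h | ~v) is falsified — backtrack.
So h = False.
Set c = False.
  then (c | p) forces p = True.
  then (c | g) forces g = True.
  then (~d | ~g) forces d = False.
  then (~g | k | ~p) forces k = True.
  then (d | ~e | h) forces e = False.
  then (~g | ~v) forces v = False.
  then (~k | ~w) forces w = False.
  then (d | ~s | w) forces s = False.
All clauses satisfied.

h = False, c = False, k = True, s = False, g = True, v = False, w = False, p = True, d = False, e = False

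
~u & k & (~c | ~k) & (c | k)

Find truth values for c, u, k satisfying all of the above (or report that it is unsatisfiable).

c = False, u = False, k = True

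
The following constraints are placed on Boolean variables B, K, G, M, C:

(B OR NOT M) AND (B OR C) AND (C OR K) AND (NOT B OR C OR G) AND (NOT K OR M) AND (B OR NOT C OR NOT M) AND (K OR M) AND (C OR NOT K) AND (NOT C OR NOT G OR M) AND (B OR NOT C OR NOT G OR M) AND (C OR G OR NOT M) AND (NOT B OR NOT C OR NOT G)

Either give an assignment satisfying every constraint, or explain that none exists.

B = True; K = True; G = False; M = True; C = True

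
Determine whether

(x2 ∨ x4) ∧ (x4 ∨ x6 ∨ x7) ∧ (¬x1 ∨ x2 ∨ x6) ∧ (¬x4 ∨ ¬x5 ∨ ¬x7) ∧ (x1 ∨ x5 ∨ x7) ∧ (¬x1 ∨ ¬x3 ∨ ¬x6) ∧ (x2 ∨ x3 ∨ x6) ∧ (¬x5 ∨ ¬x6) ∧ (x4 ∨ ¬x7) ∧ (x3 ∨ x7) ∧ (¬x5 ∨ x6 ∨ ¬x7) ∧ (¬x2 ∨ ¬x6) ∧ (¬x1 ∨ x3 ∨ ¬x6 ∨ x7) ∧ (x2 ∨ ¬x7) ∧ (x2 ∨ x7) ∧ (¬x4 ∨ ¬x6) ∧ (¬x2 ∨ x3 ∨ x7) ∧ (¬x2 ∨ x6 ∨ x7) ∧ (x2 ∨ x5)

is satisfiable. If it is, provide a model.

x1 = False; x2 = True; x3 = True; x4 = True; x5 = False; x6 = False; x7 = True

Set x1 = False.
Try x2 = False:
  (x2 ∨ x4) forces x4 = True.
  (x2 ∨ ¬x7) forces x7 = False.
  clause (x2 ∨ x7) is falsified — backtrack.
So x2 = True.
  then (¬x2 ∨ ¬x6) forces x6 = False.
  then (¬x2 ∨ x6 ∨ x7) forces x7 = True.
  then (x4 ∨ ¬x7) forces x4 = True.
  then (¬x5 ∨ x6 ∨ ¬x7) forces x5 = False.
Set x3 = True.
All clauses satisfied.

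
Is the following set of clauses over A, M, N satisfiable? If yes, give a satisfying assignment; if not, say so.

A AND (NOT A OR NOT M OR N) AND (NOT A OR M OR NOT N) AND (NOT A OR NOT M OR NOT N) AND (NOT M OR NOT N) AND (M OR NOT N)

A = True, M = False, N = False

Unit clause (A) forces A = True.
Try M = True:
  (NOT A OR NOT M OR N) forces N = True.
  clause (NOT A OR NOT M OR NOT N) is falsified — backtrack.
So M = False.
  then (NOT A OR M OR NOT N) forces N = False.
All clauses satisfied.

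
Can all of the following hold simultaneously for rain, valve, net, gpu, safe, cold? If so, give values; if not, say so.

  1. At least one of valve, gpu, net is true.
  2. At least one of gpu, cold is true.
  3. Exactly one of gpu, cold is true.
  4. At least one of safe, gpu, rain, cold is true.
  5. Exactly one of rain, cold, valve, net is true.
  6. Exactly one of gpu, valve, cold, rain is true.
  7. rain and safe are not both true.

rain=F; valve=F; net=T; gpu=T; safe=F; cold=F

  (1) {valve, gpu, net}: 2 true — at least one ✓
  (2) {gpu, cold}: 1 true — at least one ✓
  (3) {gpu, cold}: 1 true — exactly one ✓
  (4) {safe, gpu, rain, cold}: 1 true — at least one ✓
  (5) {rain, cold, valve, net}: 1 true — exactly one ✓
  (6) {gpu, valve, cold, rain}: 1 true — exactly one ✓
  (7) rain=F, safe=F — not both ✓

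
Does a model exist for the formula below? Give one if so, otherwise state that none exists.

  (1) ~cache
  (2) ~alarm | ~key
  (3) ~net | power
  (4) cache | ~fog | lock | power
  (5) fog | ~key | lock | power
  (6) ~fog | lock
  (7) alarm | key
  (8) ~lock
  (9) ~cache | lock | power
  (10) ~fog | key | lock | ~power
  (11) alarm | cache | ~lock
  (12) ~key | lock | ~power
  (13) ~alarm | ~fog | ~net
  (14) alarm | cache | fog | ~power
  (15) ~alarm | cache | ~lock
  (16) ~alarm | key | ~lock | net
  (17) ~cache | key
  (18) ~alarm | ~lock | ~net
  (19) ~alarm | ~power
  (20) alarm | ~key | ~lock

Unit clause (~cache) forces cache = False.
Unit clause (~lock) forces lock = False.
In (~fog | lock) only ~fog is left, so fog = False.
Set key = False.
  then (alarm | key) forces alarm = True.
  then (~alarm | ~power) forces power = False.
  then (~net | power) forces net = False.
All clauses satisfied.

lock: False, fog: False, cache: False, key: False, alarm: True, net: False, power: False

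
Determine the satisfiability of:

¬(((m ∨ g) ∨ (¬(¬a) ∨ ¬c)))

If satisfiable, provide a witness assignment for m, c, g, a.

m = False; c = True; g = False; a = False

  ¬(((m ∨ g) ∨ (¬(¬a) ∨ ¬c))) = True
    (m ∨ g) ∨ (¬(¬a) ∨ ¬c) = False
      m ∨ g = False
      ¬(¬a) ∨ ¬c = False
        ¬(¬a) = False
          ¬a = True
        ¬c = False
The formula evaluates to True.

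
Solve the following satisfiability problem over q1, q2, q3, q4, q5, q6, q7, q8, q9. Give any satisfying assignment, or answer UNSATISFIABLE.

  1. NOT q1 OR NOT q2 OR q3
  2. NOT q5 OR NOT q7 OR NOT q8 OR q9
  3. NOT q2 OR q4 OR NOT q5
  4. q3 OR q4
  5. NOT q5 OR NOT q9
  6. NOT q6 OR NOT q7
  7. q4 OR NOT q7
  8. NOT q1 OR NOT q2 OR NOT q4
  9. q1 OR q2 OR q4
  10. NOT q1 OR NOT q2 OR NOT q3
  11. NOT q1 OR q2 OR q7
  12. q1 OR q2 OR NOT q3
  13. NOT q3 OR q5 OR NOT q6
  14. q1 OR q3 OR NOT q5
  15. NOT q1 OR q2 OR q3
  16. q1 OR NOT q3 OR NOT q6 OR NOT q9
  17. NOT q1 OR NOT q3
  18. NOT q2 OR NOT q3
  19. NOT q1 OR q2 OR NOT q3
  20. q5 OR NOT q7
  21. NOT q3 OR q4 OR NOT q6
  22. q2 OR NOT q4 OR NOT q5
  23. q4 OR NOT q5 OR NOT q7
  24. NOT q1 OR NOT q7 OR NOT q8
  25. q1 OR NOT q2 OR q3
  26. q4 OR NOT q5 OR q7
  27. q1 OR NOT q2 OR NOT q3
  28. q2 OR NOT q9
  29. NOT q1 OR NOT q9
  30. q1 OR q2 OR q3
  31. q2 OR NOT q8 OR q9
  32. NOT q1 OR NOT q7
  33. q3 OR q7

Case q3 = True:
  (NOT q1 OR NOT q3) forces q1 = False.
  (q1 OR q2 OR NOT q3) forces q2 = True.
  Clause (NOT q2 OR NOT q3) is falsified — contradiction.
Case q3 = False:
  (q3 OR q4) forces q4 = True.
  (q3 OR q7) forces q7 = True.
  (NOT q6 OR NOT q7) forces q6 = False.
  (q5 OR NOT q7) forces q5 = True.
  (NOT q5 OR NOT q9) forces q9 = False.
  (NOT q5 OR NOT q7 OR NOT q8 OR q9) forces q8 = False.
  (q1 OR q3 OR NOT q5) forces q1 = True.
  Clause (NOT q1 OR NOT q7) is falsified — contradiction.
Both cases fail, so the formula is unsatisfiable.

The formula is unsatisfiable.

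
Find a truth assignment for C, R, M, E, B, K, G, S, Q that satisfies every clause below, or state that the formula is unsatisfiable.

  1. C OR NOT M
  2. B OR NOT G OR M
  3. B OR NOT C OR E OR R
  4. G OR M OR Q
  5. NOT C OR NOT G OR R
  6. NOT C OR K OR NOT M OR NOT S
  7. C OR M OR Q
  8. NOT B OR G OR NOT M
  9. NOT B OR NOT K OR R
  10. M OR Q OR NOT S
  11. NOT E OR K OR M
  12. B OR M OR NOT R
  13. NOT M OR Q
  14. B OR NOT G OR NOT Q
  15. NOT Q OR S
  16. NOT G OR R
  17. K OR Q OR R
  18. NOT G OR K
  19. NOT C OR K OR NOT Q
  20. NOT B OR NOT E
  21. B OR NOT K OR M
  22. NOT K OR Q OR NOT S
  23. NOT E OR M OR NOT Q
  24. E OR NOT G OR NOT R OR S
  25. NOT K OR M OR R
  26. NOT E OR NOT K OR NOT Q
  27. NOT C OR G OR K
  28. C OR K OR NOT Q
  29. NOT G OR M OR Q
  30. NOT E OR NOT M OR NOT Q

C=T, R=T, M=F, E=F, B=T, K=T, G=T, S=T, Q=T

Set C = True.
Set R = True.
Set M = False.
  then (B OR M OR NOT R) forces B = True.
  then (NOT B OR NOT E) forces E = False.
Try K = False:
  (NOT G OR K) forces G = False.
  clause (NOT C OR G OR K) is falsified — backtrack.
So K = True.
Set G = True.
  then (E OR NOT G OR NOT R OR S) forces S = True.
  then (NOT G OR M OR Q) forces Q = True.
All clauses satisfied.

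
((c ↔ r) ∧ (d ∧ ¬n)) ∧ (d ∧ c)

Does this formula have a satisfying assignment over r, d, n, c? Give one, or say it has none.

r = True, d = True, n = False, c = True

  (c ↔ r) ∧ (d ∧ ¬n) = True
    c ↔ r = True
    d ∧ ¬n = True
      ¬n = True
  d ∧ c = True
Both conjuncts True, so the formula holds.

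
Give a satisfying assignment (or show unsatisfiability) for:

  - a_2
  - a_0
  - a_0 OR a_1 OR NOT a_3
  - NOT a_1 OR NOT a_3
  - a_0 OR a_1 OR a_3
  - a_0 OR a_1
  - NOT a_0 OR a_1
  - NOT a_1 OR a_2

Unit clause (a_2) forces a_2 = True.
Unit clause (a_0) forces a_0 = True.
In (NOT a_0 OR a_1) only a_1 is left, so a_1 = True.
In (NOT a_1 OR NOT a_3) only NOT a_3 is left, so a_3 = False.
Check each clause:
  (a_2): a_2 holds.
  (a_0): a_0 holds.
  (a_0 OR a_1 OR NOT a_3): a_0 holds.
  (NOT a_1 OR NOT a_3): NOT a_3 holds.
  (a_0 OR a_1 OR a_3): a_0 holds.
  (a_0 OR a_1): a_0 holds.
  (NOT a_0 OR a_1): a_1 holds.
  (NOT a_1 OR a_2): a_2 holds.
All clauses satisfied.

a_0=T, a_1=T, a_2=T, a_3=F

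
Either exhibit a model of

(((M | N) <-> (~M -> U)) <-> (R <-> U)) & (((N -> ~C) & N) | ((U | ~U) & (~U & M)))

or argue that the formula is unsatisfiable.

U = False, M = True, C = False, R = False, N = True

  ((M | N) <-> (~M -> U)) <-> (R <-> U) = True
    (M | N) <-> (~M -> U) = True
      M | N = True
      ~M -> U = True
        ~M = False
    R <-> U = True
  ((N -> ~C) & N) | ((U | ~U) & (~U & M)) = True
    (N -> ~C) & N = True
      N -> ~C = True
        ~C = True
    (U | ~U) & (~U & M) = True
      U | ~U = True
        ~U = True
      ~U & M = True
        ~U = True
Both conjuncts True, so the formula holds.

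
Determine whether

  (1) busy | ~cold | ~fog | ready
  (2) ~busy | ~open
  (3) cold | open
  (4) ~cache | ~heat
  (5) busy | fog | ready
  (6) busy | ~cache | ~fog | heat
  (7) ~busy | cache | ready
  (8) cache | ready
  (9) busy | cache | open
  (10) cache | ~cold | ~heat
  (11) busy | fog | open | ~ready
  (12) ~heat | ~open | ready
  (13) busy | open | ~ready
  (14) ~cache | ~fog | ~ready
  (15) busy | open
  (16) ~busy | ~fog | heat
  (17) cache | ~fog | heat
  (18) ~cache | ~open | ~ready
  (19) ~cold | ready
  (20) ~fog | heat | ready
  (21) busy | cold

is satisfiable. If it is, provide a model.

Set open = False.
  then (cold | open) forces cold = True.
  then (busy | open) forces busy = True.
  then (~cold | ready) forces ready = True.
Set cache = False.
  then (cache | ~cold | ~heat) forces heat = False.
  then (~busy | ~fog | heat) forces fog = False.
All clauses satisfied.

open = False, ready = True, cache = False, busy = True, heat = False, cold = True, fog = False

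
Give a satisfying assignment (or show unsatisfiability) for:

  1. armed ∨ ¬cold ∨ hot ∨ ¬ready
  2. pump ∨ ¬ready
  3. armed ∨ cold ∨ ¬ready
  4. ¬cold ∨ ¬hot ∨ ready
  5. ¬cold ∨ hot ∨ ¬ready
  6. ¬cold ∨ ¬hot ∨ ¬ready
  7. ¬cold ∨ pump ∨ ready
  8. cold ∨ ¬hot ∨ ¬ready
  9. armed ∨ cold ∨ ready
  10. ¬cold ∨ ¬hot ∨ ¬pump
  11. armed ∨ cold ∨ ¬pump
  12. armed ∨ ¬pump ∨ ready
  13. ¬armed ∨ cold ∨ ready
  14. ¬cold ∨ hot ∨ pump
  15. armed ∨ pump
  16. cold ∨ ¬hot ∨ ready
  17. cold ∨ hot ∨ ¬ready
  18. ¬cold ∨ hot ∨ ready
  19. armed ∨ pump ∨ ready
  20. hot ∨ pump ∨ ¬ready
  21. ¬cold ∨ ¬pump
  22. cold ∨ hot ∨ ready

Unsatisfiable

Case pump = True:
  (¬cold ∨ ¬pump) forces cold = False.
  (armed ∨ cold ∨ ¬pump) forces armed = True.
  (¬armed ∨ cold ∨ ready) forces ready = True.
  (cold ∨ ¬hot ∨ ¬ready) forces hot = False.
  Clause (cold ∨ hot ∨ ¬ready) is falsified — contradiction.
Case pump = False:
  (pump ∨ ¬ready) forces ready = False.
  (¬cold ∨ pump ∨ ready) forces cold = False.
  (armed ∨ cold ∨ ready) forces armed = True.
  Clause (¬armed ∨ cold ∨ ready) is falsified — contradiction.
Both cases fail, so the formula is unsatisfiable.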